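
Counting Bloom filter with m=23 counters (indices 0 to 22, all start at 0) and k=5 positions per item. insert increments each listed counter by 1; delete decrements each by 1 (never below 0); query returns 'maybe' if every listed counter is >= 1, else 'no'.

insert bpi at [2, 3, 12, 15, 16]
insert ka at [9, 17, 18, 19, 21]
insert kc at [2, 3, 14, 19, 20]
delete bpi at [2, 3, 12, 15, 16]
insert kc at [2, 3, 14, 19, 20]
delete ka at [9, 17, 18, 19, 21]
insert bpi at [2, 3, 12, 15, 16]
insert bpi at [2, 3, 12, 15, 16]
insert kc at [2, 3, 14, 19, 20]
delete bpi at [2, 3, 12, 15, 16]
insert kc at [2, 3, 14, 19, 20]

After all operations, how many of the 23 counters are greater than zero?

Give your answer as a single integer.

Step 1: insert bpi at [2, 3, 12, 15, 16] -> counters=[0,0,1,1,0,0,0,0,0,0,0,0,1,0,0,1,1,0,0,0,0,0,0]
Step 2: insert ka at [9, 17, 18, 19, 21] -> counters=[0,0,1,1,0,0,0,0,0,1,0,0,1,0,0,1,1,1,1,1,0,1,0]
Step 3: insert kc at [2, 3, 14, 19, 20] -> counters=[0,0,2,2,0,0,0,0,0,1,0,0,1,0,1,1,1,1,1,2,1,1,0]
Step 4: delete bpi at [2, 3, 12, 15, 16] -> counters=[0,0,1,1,0,0,0,0,0,1,0,0,0,0,1,0,0,1,1,2,1,1,0]
Step 5: insert kc at [2, 3, 14, 19, 20] -> counters=[0,0,2,2,0,0,0,0,0,1,0,0,0,0,2,0,0,1,1,3,2,1,0]
Step 6: delete ka at [9, 17, 18, 19, 21] -> counters=[0,0,2,2,0,0,0,0,0,0,0,0,0,0,2,0,0,0,0,2,2,0,0]
Step 7: insert bpi at [2, 3, 12, 15, 16] -> counters=[0,0,3,3,0,0,0,0,0,0,0,0,1,0,2,1,1,0,0,2,2,0,0]
Step 8: insert bpi at [2, 3, 12, 15, 16] -> counters=[0,0,4,4,0,0,0,0,0,0,0,0,2,0,2,2,2,0,0,2,2,0,0]
Step 9: insert kc at [2, 3, 14, 19, 20] -> counters=[0,0,5,5,0,0,0,0,0,0,0,0,2,0,3,2,2,0,0,3,3,0,0]
Step 10: delete bpi at [2, 3, 12, 15, 16] -> counters=[0,0,4,4,0,0,0,0,0,0,0,0,1,0,3,1,1,0,0,3,3,0,0]
Step 11: insert kc at [2, 3, 14, 19, 20] -> counters=[0,0,5,5,0,0,0,0,0,0,0,0,1,0,4,1,1,0,0,4,4,0,0]
Final counters=[0,0,5,5,0,0,0,0,0,0,0,0,1,0,4,1,1,0,0,4,4,0,0] -> 8 nonzero

Answer: 8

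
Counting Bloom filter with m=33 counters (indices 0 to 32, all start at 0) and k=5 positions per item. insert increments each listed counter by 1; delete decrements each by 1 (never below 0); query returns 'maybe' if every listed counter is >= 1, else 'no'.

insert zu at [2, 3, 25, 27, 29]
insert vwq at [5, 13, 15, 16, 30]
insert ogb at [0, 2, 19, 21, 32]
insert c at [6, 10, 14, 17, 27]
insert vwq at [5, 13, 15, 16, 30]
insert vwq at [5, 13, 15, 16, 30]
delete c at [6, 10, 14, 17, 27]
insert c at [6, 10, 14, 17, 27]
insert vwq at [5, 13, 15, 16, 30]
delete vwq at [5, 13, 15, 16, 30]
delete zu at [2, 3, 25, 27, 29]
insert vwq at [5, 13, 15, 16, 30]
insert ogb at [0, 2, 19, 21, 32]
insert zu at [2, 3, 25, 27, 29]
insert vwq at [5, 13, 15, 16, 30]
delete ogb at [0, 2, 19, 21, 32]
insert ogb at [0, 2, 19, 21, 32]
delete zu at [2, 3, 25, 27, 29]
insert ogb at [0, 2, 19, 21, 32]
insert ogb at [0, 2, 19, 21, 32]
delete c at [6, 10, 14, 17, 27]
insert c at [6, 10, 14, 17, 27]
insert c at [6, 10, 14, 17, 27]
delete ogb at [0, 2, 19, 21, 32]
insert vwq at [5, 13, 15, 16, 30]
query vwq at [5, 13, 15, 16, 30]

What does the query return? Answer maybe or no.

Answer: maybe

Derivation:
Step 1: insert zu at [2, 3, 25, 27, 29] -> counters=[0,0,1,1,0,0,0,0,0,0,0,0,0,0,0,0,0,0,0,0,0,0,0,0,0,1,0,1,0,1,0,0,0]
Step 2: insert vwq at [5, 13, 15, 16, 30] -> counters=[0,0,1,1,0,1,0,0,0,0,0,0,0,1,0,1,1,0,0,0,0,0,0,0,0,1,0,1,0,1,1,0,0]
Step 3: insert ogb at [0, 2, 19, 21, 32] -> counters=[1,0,2,1,0,1,0,0,0,0,0,0,0,1,0,1,1,0,0,1,0,1,0,0,0,1,0,1,0,1,1,0,1]
Step 4: insert c at [6, 10, 14, 17, 27] -> counters=[1,0,2,1,0,1,1,0,0,0,1,0,0,1,1,1,1,1,0,1,0,1,0,0,0,1,0,2,0,1,1,0,1]
Step 5: insert vwq at [5, 13, 15, 16, 30] -> counters=[1,0,2,1,0,2,1,0,0,0,1,0,0,2,1,2,2,1,0,1,0,1,0,0,0,1,0,2,0,1,2,0,1]
Step 6: insert vwq at [5, 13, 15, 16, 30] -> counters=[1,0,2,1,0,3,1,0,0,0,1,0,0,3,1,3,3,1,0,1,0,1,0,0,0,1,0,2,0,1,3,0,1]
Step 7: delete c at [6, 10, 14, 17, 27] -> counters=[1,0,2,1,0,3,0,0,0,0,0,0,0,3,0,3,3,0,0,1,0,1,0,0,0,1,0,1,0,1,3,0,1]
Step 8: insert c at [6, 10, 14, 17, 27] -> counters=[1,0,2,1,0,3,1,0,0,0,1,0,0,3,1,3,3,1,0,1,0,1,0,0,0,1,0,2,0,1,3,0,1]
Step 9: insert vwq at [5, 13, 15, 16, 30] -> counters=[1,0,2,1,0,4,1,0,0,0,1,0,0,4,1,4,4,1,0,1,0,1,0,0,0,1,0,2,0,1,4,0,1]
Step 10: delete vwq at [5, 13, 15, 16, 30] -> counters=[1,0,2,1,0,3,1,0,0,0,1,0,0,3,1,3,3,1,0,1,0,1,0,0,0,1,0,2,0,1,3,0,1]
Step 11: delete zu at [2, 3, 25, 27, 29] -> counters=[1,0,1,0,0,3,1,0,0,0,1,0,0,3,1,3,3,1,0,1,0,1,0,0,0,0,0,1,0,0,3,0,1]
Step 12: insert vwq at [5, 13, 15, 16, 30] -> counters=[1,0,1,0,0,4,1,0,0,0,1,0,0,4,1,4,4,1,0,1,0,1,0,0,0,0,0,1,0,0,4,0,1]
Step 13: insert ogb at [0, 2, 19, 21, 32] -> counters=[2,0,2,0,0,4,1,0,0,0,1,0,0,4,1,4,4,1,0,2,0,2,0,0,0,0,0,1,0,0,4,0,2]
Step 14: insert zu at [2, 3, 25, 27, 29] -> counters=[2,0,3,1,0,4,1,0,0,0,1,0,0,4,1,4,4,1,0,2,0,2,0,0,0,1,0,2,0,1,4,0,2]
Step 15: insert vwq at [5, 13, 15, 16, 30] -> counters=[2,0,3,1,0,5,1,0,0,0,1,0,0,5,1,5,5,1,0,2,0,2,0,0,0,1,0,2,0,1,5,0,2]
Step 16: delete ogb at [0, 2, 19, 21, 32] -> counters=[1,0,2,1,0,5,1,0,0,0,1,0,0,5,1,5,5,1,0,1,0,1,0,0,0,1,0,2,0,1,5,0,1]
Step 17: insert ogb at [0, 2, 19, 21, 32] -> counters=[2,0,3,1,0,5,1,0,0,0,1,0,0,5,1,5,5,1,0,2,0,2,0,0,0,1,0,2,0,1,5,0,2]
Step 18: delete zu at [2, 3, 25, 27, 29] -> counters=[2,0,2,0,0,5,1,0,0,0,1,0,0,5,1,5,5,1,0,2,0,2,0,0,0,0,0,1,0,0,5,0,2]
Step 19: insert ogb at [0, 2, 19, 21, 32] -> counters=[3,0,3,0,0,5,1,0,0,0,1,0,0,5,1,5,5,1,0,3,0,3,0,0,0,0,0,1,0,0,5,0,3]
Step 20: insert ogb at [0, 2, 19, 21, 32] -> counters=[4,0,4,0,0,5,1,0,0,0,1,0,0,5,1,5,5,1,0,4,0,4,0,0,0,0,0,1,0,0,5,0,4]
Step 21: delete c at [6, 10, 14, 17, 27] -> counters=[4,0,4,0,0,5,0,0,0,0,0,0,0,5,0,5,5,0,0,4,0,4,0,0,0,0,0,0,0,0,5,0,4]
Step 22: insert c at [6, 10, 14, 17, 27] -> counters=[4,0,4,0,0,5,1,0,0,0,1,0,0,5,1,5,5,1,0,4,0,4,0,0,0,0,0,1,0,0,5,0,4]
Step 23: insert c at [6, 10, 14, 17, 27] -> counters=[4,0,4,0,0,5,2,0,0,0,2,0,0,5,2,5,5,2,0,4,0,4,0,0,0,0,0,2,0,0,5,0,4]
Step 24: delete ogb at [0, 2, 19, 21, 32] -> counters=[3,0,3,0,0,5,2,0,0,0,2,0,0,5,2,5,5,2,0,3,0,3,0,0,0,0,0,2,0,0,5,0,3]
Step 25: insert vwq at [5, 13, 15, 16, 30] -> counters=[3,0,3,0,0,6,2,0,0,0,2,0,0,6,2,6,6,2,0,3,0,3,0,0,0,0,0,2,0,0,6,0,3]
Query vwq: check counters[5]=6 counters[13]=6 counters[15]=6 counters[16]=6 counters[30]=6 -> maybe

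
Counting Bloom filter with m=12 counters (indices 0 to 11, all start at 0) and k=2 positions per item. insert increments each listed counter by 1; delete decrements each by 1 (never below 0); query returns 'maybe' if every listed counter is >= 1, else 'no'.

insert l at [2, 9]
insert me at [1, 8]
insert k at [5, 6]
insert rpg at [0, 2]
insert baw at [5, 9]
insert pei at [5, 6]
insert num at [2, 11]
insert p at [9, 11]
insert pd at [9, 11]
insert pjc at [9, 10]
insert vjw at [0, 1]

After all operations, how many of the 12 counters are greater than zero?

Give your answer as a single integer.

Step 1: insert l at [2, 9] -> counters=[0,0,1,0,0,0,0,0,0,1,0,0]
Step 2: insert me at [1, 8] -> counters=[0,1,1,0,0,0,0,0,1,1,0,0]
Step 3: insert k at [5, 6] -> counters=[0,1,1,0,0,1,1,0,1,1,0,0]
Step 4: insert rpg at [0, 2] -> counters=[1,1,2,0,0,1,1,0,1,1,0,0]
Step 5: insert baw at [5, 9] -> counters=[1,1,2,0,0,2,1,0,1,2,0,0]
Step 6: insert pei at [5, 6] -> counters=[1,1,2,0,0,3,2,0,1,2,0,0]
Step 7: insert num at [2, 11] -> counters=[1,1,3,0,0,3,2,0,1,2,0,1]
Step 8: insert p at [9, 11] -> counters=[1,1,3,0,0,3,2,0,1,3,0,2]
Step 9: insert pd at [9, 11] -> counters=[1,1,3,0,0,3,2,0,1,4,0,3]
Step 10: insert pjc at [9, 10] -> counters=[1,1,3,0,0,3,2,0,1,5,1,3]
Step 11: insert vjw at [0, 1] -> counters=[2,2,3,0,0,3,2,0,1,5,1,3]
Final counters=[2,2,3,0,0,3,2,0,1,5,1,3] -> 9 nonzero

Answer: 9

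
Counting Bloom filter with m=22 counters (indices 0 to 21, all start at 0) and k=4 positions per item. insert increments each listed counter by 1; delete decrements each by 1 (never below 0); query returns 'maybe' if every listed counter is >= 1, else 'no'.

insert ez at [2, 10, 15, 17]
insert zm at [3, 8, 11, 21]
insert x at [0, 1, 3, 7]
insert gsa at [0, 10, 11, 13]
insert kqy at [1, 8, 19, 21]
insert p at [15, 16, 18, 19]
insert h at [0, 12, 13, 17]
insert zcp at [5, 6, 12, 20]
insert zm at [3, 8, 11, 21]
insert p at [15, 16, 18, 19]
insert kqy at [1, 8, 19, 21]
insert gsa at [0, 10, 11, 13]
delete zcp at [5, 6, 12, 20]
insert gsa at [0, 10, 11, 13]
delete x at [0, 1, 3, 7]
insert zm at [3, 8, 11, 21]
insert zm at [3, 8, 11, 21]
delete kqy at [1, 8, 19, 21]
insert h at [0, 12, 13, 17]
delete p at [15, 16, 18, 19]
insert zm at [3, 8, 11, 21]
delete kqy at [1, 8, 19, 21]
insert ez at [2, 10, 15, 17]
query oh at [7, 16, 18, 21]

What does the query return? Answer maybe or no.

Step 1: insert ez at [2, 10, 15, 17] -> counters=[0,0,1,0,0,0,0,0,0,0,1,0,0,0,0,1,0,1,0,0,0,0]
Step 2: insert zm at [3, 8, 11, 21] -> counters=[0,0,1,1,0,0,0,0,1,0,1,1,0,0,0,1,0,1,0,0,0,1]
Step 3: insert x at [0, 1, 3, 7] -> counters=[1,1,1,2,0,0,0,1,1,0,1,1,0,0,0,1,0,1,0,0,0,1]
Step 4: insert gsa at [0, 10, 11, 13] -> counters=[2,1,1,2,0,0,0,1,1,0,2,2,0,1,0,1,0,1,0,0,0,1]
Step 5: insert kqy at [1, 8, 19, 21] -> counters=[2,2,1,2,0,0,0,1,2,0,2,2,0,1,0,1,0,1,0,1,0,2]
Step 6: insert p at [15, 16, 18, 19] -> counters=[2,2,1,2,0,0,0,1,2,0,2,2,0,1,0,2,1,1,1,2,0,2]
Step 7: insert h at [0, 12, 13, 17] -> counters=[3,2,1,2,0,0,0,1,2,0,2,2,1,2,0,2,1,2,1,2,0,2]
Step 8: insert zcp at [5, 6, 12, 20] -> counters=[3,2,1,2,0,1,1,1,2,0,2,2,2,2,0,2,1,2,1,2,1,2]
Step 9: insert zm at [3, 8, 11, 21] -> counters=[3,2,1,3,0,1,1,1,3,0,2,3,2,2,0,2,1,2,1,2,1,3]
Step 10: insert p at [15, 16, 18, 19] -> counters=[3,2,1,3,0,1,1,1,3,0,2,3,2,2,0,3,2,2,2,3,1,3]
Step 11: insert kqy at [1, 8, 19, 21] -> counters=[3,3,1,3,0,1,1,1,4,0,2,3,2,2,0,3,2,2,2,4,1,4]
Step 12: insert gsa at [0, 10, 11, 13] -> counters=[4,3,1,3,0,1,1,1,4,0,3,4,2,3,0,3,2,2,2,4,1,4]
Step 13: delete zcp at [5, 6, 12, 20] -> counters=[4,3,1,3,0,0,0,1,4,0,3,4,1,3,0,3,2,2,2,4,0,4]
Step 14: insert gsa at [0, 10, 11, 13] -> counters=[5,3,1,3,0,0,0,1,4,0,4,5,1,4,0,3,2,2,2,4,0,4]
Step 15: delete x at [0, 1, 3, 7] -> counters=[4,2,1,2,0,0,0,0,4,0,4,5,1,4,0,3,2,2,2,4,0,4]
Step 16: insert zm at [3, 8, 11, 21] -> counters=[4,2,1,3,0,0,0,0,5,0,4,6,1,4,0,3,2,2,2,4,0,5]
Step 17: insert zm at [3, 8, 11, 21] -> counters=[4,2,1,4,0,0,0,0,6,0,4,7,1,4,0,3,2,2,2,4,0,6]
Step 18: delete kqy at [1, 8, 19, 21] -> counters=[4,1,1,4,0,0,0,0,5,0,4,7,1,4,0,3,2,2,2,3,0,5]
Step 19: insert h at [0, 12, 13, 17] -> counters=[5,1,1,4,0,0,0,0,5,0,4,7,2,5,0,3,2,3,2,3,0,5]
Step 20: delete p at [15, 16, 18, 19] -> counters=[5,1,1,4,0,0,0,0,5,0,4,7,2,5,0,2,1,3,1,2,0,5]
Step 21: insert zm at [3, 8, 11, 21] -> counters=[5,1,1,5,0,0,0,0,6,0,4,8,2,5,0,2,1,3,1,2,0,6]
Step 22: delete kqy at [1, 8, 19, 21] -> counters=[5,0,1,5,0,0,0,0,5,0,4,8,2,5,0,2,1,3,1,1,0,5]
Step 23: insert ez at [2, 10, 15, 17] -> counters=[5,0,2,5,0,0,0,0,5,0,5,8,2,5,0,3,1,4,1,1,0,5]
Query oh: check counters[7]=0 counters[16]=1 counters[18]=1 counters[21]=5 -> no

Answer: no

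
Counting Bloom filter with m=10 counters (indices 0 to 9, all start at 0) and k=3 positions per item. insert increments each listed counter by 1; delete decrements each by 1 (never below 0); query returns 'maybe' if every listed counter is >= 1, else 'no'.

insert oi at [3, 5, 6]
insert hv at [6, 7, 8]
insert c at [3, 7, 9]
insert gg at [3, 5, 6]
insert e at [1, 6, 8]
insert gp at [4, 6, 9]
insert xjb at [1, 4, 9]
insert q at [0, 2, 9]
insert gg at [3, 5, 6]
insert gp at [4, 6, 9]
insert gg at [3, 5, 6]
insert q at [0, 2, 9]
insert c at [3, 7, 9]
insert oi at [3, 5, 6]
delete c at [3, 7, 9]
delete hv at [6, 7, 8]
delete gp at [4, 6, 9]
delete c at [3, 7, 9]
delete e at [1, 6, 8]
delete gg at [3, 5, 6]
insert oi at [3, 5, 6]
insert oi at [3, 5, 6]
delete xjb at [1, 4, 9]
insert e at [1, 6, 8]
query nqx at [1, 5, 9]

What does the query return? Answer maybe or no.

Step 1: insert oi at [3, 5, 6] -> counters=[0,0,0,1,0,1,1,0,0,0]
Step 2: insert hv at [6, 7, 8] -> counters=[0,0,0,1,0,1,2,1,1,0]
Step 3: insert c at [3, 7, 9] -> counters=[0,0,0,2,0,1,2,2,1,1]
Step 4: insert gg at [3, 5, 6] -> counters=[0,0,0,3,0,2,3,2,1,1]
Step 5: insert e at [1, 6, 8] -> counters=[0,1,0,3,0,2,4,2,2,1]
Step 6: insert gp at [4, 6, 9] -> counters=[0,1,0,3,1,2,5,2,2,2]
Step 7: insert xjb at [1, 4, 9] -> counters=[0,2,0,3,2,2,5,2,2,3]
Step 8: insert q at [0, 2, 9] -> counters=[1,2,1,3,2,2,5,2,2,4]
Step 9: insert gg at [3, 5, 6] -> counters=[1,2,1,4,2,3,6,2,2,4]
Step 10: insert gp at [4, 6, 9] -> counters=[1,2,1,4,3,3,7,2,2,5]
Step 11: insert gg at [3, 5, 6] -> counters=[1,2,1,5,3,4,8,2,2,5]
Step 12: insert q at [0, 2, 9] -> counters=[2,2,2,5,3,4,8,2,2,6]
Step 13: insert c at [3, 7, 9] -> counters=[2,2,2,6,3,4,8,3,2,7]
Step 14: insert oi at [3, 5, 6] -> counters=[2,2,2,7,3,5,9,3,2,7]
Step 15: delete c at [3, 7, 9] -> counters=[2,2,2,6,3,5,9,2,2,6]
Step 16: delete hv at [6, 7, 8] -> counters=[2,2,2,6,3,5,8,1,1,6]
Step 17: delete gp at [4, 6, 9] -> counters=[2,2,2,6,2,5,7,1,1,5]
Step 18: delete c at [3, 7, 9] -> counters=[2,2,2,5,2,5,7,0,1,4]
Step 19: delete e at [1, 6, 8] -> counters=[2,1,2,5,2,5,6,0,0,4]
Step 20: delete gg at [3, 5, 6] -> counters=[2,1,2,4,2,4,5,0,0,4]
Step 21: insert oi at [3, 5, 6] -> counters=[2,1,2,5,2,5,6,0,0,4]
Step 22: insert oi at [3, 5, 6] -> counters=[2,1,2,6,2,6,7,0,0,4]
Step 23: delete xjb at [1, 4, 9] -> counters=[2,0,2,6,1,6,7,0,0,3]
Step 24: insert e at [1, 6, 8] -> counters=[2,1,2,6,1,6,8,0,1,3]
Query nqx: check counters[1]=1 counters[5]=6 counters[9]=3 -> maybe

Answer: maybe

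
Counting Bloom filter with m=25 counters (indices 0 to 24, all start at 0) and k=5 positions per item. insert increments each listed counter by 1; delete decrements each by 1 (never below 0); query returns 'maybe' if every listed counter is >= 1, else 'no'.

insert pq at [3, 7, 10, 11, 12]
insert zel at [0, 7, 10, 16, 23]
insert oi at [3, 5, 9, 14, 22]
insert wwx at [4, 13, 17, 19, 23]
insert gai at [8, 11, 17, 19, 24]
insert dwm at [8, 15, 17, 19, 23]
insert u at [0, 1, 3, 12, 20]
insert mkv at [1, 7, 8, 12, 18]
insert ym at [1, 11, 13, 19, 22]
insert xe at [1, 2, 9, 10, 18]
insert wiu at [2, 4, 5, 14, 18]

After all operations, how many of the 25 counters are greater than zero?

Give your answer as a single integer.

Step 1: insert pq at [3, 7, 10, 11, 12] -> counters=[0,0,0,1,0,0,0,1,0,0,1,1,1,0,0,0,0,0,0,0,0,0,0,0,0]
Step 2: insert zel at [0, 7, 10, 16, 23] -> counters=[1,0,0,1,0,0,0,2,0,0,2,1,1,0,0,0,1,0,0,0,0,0,0,1,0]
Step 3: insert oi at [3, 5, 9, 14, 22] -> counters=[1,0,0,2,0,1,0,2,0,1,2,1,1,0,1,0,1,0,0,0,0,0,1,1,0]
Step 4: insert wwx at [4, 13, 17, 19, 23] -> counters=[1,0,0,2,1,1,0,2,0,1,2,1,1,1,1,0,1,1,0,1,0,0,1,2,0]
Step 5: insert gai at [8, 11, 17, 19, 24] -> counters=[1,0,0,2,1,1,0,2,1,1,2,2,1,1,1,0,1,2,0,2,0,0,1,2,1]
Step 6: insert dwm at [8, 15, 17, 19, 23] -> counters=[1,0,0,2,1,1,0,2,2,1,2,2,1,1,1,1,1,3,0,3,0,0,1,3,1]
Step 7: insert u at [0, 1, 3, 12, 20] -> counters=[2,1,0,3,1,1,0,2,2,1,2,2,2,1,1,1,1,3,0,3,1,0,1,3,1]
Step 8: insert mkv at [1, 7, 8, 12, 18] -> counters=[2,2,0,3,1,1,0,3,3,1,2,2,3,1,1,1,1,3,1,3,1,0,1,3,1]
Step 9: insert ym at [1, 11, 13, 19, 22] -> counters=[2,3,0,3,1,1,0,3,3,1,2,3,3,2,1,1,1,3,1,4,1,0,2,3,1]
Step 10: insert xe at [1, 2, 9, 10, 18] -> counters=[2,4,1,3,1,1,0,3,3,2,3,3,3,2,1,1,1,3,2,4,1,0,2,3,1]
Step 11: insert wiu at [2, 4, 5, 14, 18] -> counters=[2,4,2,3,2,2,0,3,3,2,3,3,3,2,2,1,1,3,3,4,1,0,2,3,1]
Final counters=[2,4,2,3,2,2,0,3,3,2,3,3,3,2,2,1,1,3,3,4,1,0,2,3,1] -> 23 nonzero

Answer: 23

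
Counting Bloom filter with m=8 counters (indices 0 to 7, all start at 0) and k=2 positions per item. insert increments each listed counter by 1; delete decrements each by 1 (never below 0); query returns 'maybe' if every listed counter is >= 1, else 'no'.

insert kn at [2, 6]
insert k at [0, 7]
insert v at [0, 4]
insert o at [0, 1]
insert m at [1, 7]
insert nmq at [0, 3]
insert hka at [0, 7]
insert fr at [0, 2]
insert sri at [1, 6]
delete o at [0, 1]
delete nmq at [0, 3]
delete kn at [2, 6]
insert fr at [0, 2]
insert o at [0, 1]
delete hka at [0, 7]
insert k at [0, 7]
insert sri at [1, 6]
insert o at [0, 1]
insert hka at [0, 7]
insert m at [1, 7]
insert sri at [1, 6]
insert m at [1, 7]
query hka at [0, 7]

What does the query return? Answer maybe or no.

Answer: maybe

Derivation:
Step 1: insert kn at [2, 6] -> counters=[0,0,1,0,0,0,1,0]
Step 2: insert k at [0, 7] -> counters=[1,0,1,0,0,0,1,1]
Step 3: insert v at [0, 4] -> counters=[2,0,1,0,1,0,1,1]
Step 4: insert o at [0, 1] -> counters=[3,1,1,0,1,0,1,1]
Step 5: insert m at [1, 7] -> counters=[3,2,1,0,1,0,1,2]
Step 6: insert nmq at [0, 3] -> counters=[4,2,1,1,1,0,1,2]
Step 7: insert hka at [0, 7] -> counters=[5,2,1,1,1,0,1,3]
Step 8: insert fr at [0, 2] -> counters=[6,2,2,1,1,0,1,3]
Step 9: insert sri at [1, 6] -> counters=[6,3,2,1,1,0,2,3]
Step 10: delete o at [0, 1] -> counters=[5,2,2,1,1,0,2,3]
Step 11: delete nmq at [0, 3] -> counters=[4,2,2,0,1,0,2,3]
Step 12: delete kn at [2, 6] -> counters=[4,2,1,0,1,0,1,3]
Step 13: insert fr at [0, 2] -> counters=[5,2,2,0,1,0,1,3]
Step 14: insert o at [0, 1] -> counters=[6,3,2,0,1,0,1,3]
Step 15: delete hka at [0, 7] -> counters=[5,3,2,0,1,0,1,2]
Step 16: insert k at [0, 7] -> counters=[6,3,2,0,1,0,1,3]
Step 17: insert sri at [1, 6] -> counters=[6,4,2,0,1,0,2,3]
Step 18: insert o at [0, 1] -> counters=[7,5,2,0,1,0,2,3]
Step 19: insert hka at [0, 7] -> counters=[8,5,2,0,1,0,2,4]
Step 20: insert m at [1, 7] -> counters=[8,6,2,0,1,0,2,5]
Step 21: insert sri at [1, 6] -> counters=[8,7,2,0,1,0,3,5]
Step 22: insert m at [1, 7] -> counters=[8,8,2,0,1,0,3,6]
Query hka: check counters[0]=8 counters[7]=6 -> maybe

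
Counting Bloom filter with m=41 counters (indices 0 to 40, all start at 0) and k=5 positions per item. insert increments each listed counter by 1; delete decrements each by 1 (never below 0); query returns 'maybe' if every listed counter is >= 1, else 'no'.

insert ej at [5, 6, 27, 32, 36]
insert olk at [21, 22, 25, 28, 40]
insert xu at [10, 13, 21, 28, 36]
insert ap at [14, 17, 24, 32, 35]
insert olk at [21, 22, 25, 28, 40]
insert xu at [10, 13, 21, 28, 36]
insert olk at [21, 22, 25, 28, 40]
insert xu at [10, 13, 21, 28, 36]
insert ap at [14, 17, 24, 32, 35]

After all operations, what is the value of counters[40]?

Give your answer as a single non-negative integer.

Step 1: insert ej at [5, 6, 27, 32, 36] -> counters=[0,0,0,0,0,1,1,0,0,0,0,0,0,0,0,0,0,0,0,0,0,0,0,0,0,0,0,1,0,0,0,0,1,0,0,0,1,0,0,0,0]
Step 2: insert olk at [21, 22, 25, 28, 40] -> counters=[0,0,0,0,0,1,1,0,0,0,0,0,0,0,0,0,0,0,0,0,0,1,1,0,0,1,0,1,1,0,0,0,1,0,0,0,1,0,0,0,1]
Step 3: insert xu at [10, 13, 21, 28, 36] -> counters=[0,0,0,0,0,1,1,0,0,0,1,0,0,1,0,0,0,0,0,0,0,2,1,0,0,1,0,1,2,0,0,0,1,0,0,0,2,0,0,0,1]
Step 4: insert ap at [14, 17, 24, 32, 35] -> counters=[0,0,0,0,0,1,1,0,0,0,1,0,0,1,1,0,0,1,0,0,0,2,1,0,1,1,0,1,2,0,0,0,2,0,0,1,2,0,0,0,1]
Step 5: insert olk at [21, 22, 25, 28, 40] -> counters=[0,0,0,0,0,1,1,0,0,0,1,0,0,1,1,0,0,1,0,0,0,3,2,0,1,2,0,1,3,0,0,0,2,0,0,1,2,0,0,0,2]
Step 6: insert xu at [10, 13, 21, 28, 36] -> counters=[0,0,0,0,0,1,1,0,0,0,2,0,0,2,1,0,0,1,0,0,0,4,2,0,1,2,0,1,4,0,0,0,2,0,0,1,3,0,0,0,2]
Step 7: insert olk at [21, 22, 25, 28, 40] -> counters=[0,0,0,0,0,1,1,0,0,0,2,0,0,2,1,0,0,1,0,0,0,5,3,0,1,3,0,1,5,0,0,0,2,0,0,1,3,0,0,0,3]
Step 8: insert xu at [10, 13, 21, 28, 36] -> counters=[0,0,0,0,0,1,1,0,0,0,3,0,0,3,1,0,0,1,0,0,0,6,3,0,1,3,0,1,6,0,0,0,2,0,0,1,4,0,0,0,3]
Step 9: insert ap at [14, 17, 24, 32, 35] -> counters=[0,0,0,0,0,1,1,0,0,0,3,0,0,3,2,0,0,2,0,0,0,6,3,0,2,3,0,1,6,0,0,0,3,0,0,2,4,0,0,0,3]
Final counters=[0,0,0,0,0,1,1,0,0,0,3,0,0,3,2,0,0,2,0,0,0,6,3,0,2,3,0,1,6,0,0,0,3,0,0,2,4,0,0,0,3] -> counters[40]=3

Answer: 3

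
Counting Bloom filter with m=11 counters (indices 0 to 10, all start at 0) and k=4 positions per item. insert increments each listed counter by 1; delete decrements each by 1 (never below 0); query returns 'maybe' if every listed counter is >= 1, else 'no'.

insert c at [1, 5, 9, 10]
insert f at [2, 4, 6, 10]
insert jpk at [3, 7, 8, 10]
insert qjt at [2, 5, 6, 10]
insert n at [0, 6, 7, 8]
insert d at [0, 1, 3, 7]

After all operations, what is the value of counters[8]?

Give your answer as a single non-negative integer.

Answer: 2

Derivation:
Step 1: insert c at [1, 5, 9, 10] -> counters=[0,1,0,0,0,1,0,0,0,1,1]
Step 2: insert f at [2, 4, 6, 10] -> counters=[0,1,1,0,1,1,1,0,0,1,2]
Step 3: insert jpk at [3, 7, 8, 10] -> counters=[0,1,1,1,1,1,1,1,1,1,3]
Step 4: insert qjt at [2, 5, 6, 10] -> counters=[0,1,2,1,1,2,2,1,1,1,4]
Step 5: insert n at [0, 6, 7, 8] -> counters=[1,1,2,1,1,2,3,2,2,1,4]
Step 6: insert d at [0, 1, 3, 7] -> counters=[2,2,2,2,1,2,3,3,2,1,4]
Final counters=[2,2,2,2,1,2,3,3,2,1,4] -> counters[8]=2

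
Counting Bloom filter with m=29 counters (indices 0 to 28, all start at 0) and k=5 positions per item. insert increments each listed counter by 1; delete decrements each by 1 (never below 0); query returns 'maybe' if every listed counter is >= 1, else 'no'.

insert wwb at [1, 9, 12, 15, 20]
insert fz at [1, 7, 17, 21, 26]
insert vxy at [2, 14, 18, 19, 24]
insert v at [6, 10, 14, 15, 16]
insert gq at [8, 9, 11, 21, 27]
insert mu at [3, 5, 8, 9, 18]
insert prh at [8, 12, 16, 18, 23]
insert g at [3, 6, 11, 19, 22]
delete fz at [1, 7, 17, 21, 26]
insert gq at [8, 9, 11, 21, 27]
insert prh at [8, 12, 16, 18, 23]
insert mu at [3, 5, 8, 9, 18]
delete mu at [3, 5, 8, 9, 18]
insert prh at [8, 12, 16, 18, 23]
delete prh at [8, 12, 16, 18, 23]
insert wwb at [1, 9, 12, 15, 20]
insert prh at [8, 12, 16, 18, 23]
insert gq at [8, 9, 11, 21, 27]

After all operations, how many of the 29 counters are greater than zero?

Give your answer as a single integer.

Step 1: insert wwb at [1, 9, 12, 15, 20] -> counters=[0,1,0,0,0,0,0,0,0,1,0,0,1,0,0,1,0,0,0,0,1,0,0,0,0,0,0,0,0]
Step 2: insert fz at [1, 7, 17, 21, 26] -> counters=[0,2,0,0,0,0,0,1,0,1,0,0,1,0,0,1,0,1,0,0,1,1,0,0,0,0,1,0,0]
Step 3: insert vxy at [2, 14, 18, 19, 24] -> counters=[0,2,1,0,0,0,0,1,0,1,0,0,1,0,1,1,0,1,1,1,1,1,0,0,1,0,1,0,0]
Step 4: insert v at [6, 10, 14, 15, 16] -> counters=[0,2,1,0,0,0,1,1,0,1,1,0,1,0,2,2,1,1,1,1,1,1,0,0,1,0,1,0,0]
Step 5: insert gq at [8, 9, 11, 21, 27] -> counters=[0,2,1,0,0,0,1,1,1,2,1,1,1,0,2,2,1,1,1,1,1,2,0,0,1,0,1,1,0]
Step 6: insert mu at [3, 5, 8, 9, 18] -> counters=[0,2,1,1,0,1,1,1,2,3,1,1,1,0,2,2,1,1,2,1,1,2,0,0,1,0,1,1,0]
Step 7: insert prh at [8, 12, 16, 18, 23] -> counters=[0,2,1,1,0,1,1,1,3,3,1,1,2,0,2,2,2,1,3,1,1,2,0,1,1,0,1,1,0]
Step 8: insert g at [3, 6, 11, 19, 22] -> counters=[0,2,1,2,0,1,2,1,3,3,1,2,2,0,2,2,2,1,3,2,1,2,1,1,1,0,1,1,0]
Step 9: delete fz at [1, 7, 17, 21, 26] -> counters=[0,1,1,2,0,1,2,0,3,3,1,2,2,0,2,2,2,0,3,2,1,1,1,1,1,0,0,1,0]
Step 10: insert gq at [8, 9, 11, 21, 27] -> counters=[0,1,1,2,0,1,2,0,4,4,1,3,2,0,2,2,2,0,3,2,1,2,1,1,1,0,0,2,0]
Step 11: insert prh at [8, 12, 16, 18, 23] -> counters=[0,1,1,2,0,1,2,0,5,4,1,3,3,0,2,2,3,0,4,2,1,2,1,2,1,0,0,2,0]
Step 12: insert mu at [3, 5, 8, 9, 18] -> counters=[0,1,1,3,0,2,2,0,6,5,1,3,3,0,2,2,3,0,5,2,1,2,1,2,1,0,0,2,0]
Step 13: delete mu at [3, 5, 8, 9, 18] -> counters=[0,1,1,2,0,1,2,0,5,4,1,3,3,0,2,2,3,0,4,2,1,2,1,2,1,0,0,2,0]
Step 14: insert prh at [8, 12, 16, 18, 23] -> counters=[0,1,1,2,0,1,2,0,6,4,1,3,4,0,2,2,4,0,5,2,1,2,1,3,1,0,0,2,0]
Step 15: delete prh at [8, 12, 16, 18, 23] -> counters=[0,1,1,2,0,1,2,0,5,4,1,3,3,0,2,2,3,0,4,2,1,2,1,2,1,0,0,2,0]
Step 16: insert wwb at [1, 9, 12, 15, 20] -> counters=[0,2,1,2,0,1,2,0,5,5,1,3,4,0,2,3,3,0,4,2,2,2,1,2,1,0,0,2,0]
Step 17: insert prh at [8, 12, 16, 18, 23] -> counters=[0,2,1,2,0,1,2,0,6,5,1,3,5,0,2,3,4,0,5,2,2,2,1,3,1,0,0,2,0]
Step 18: insert gq at [8, 9, 11, 21, 27] -> counters=[0,2,1,2,0,1,2,0,7,6,1,4,5,0,2,3,4,0,5,2,2,3,1,3,1,0,0,3,0]
Final counters=[0,2,1,2,0,1,2,0,7,6,1,4,5,0,2,3,4,0,5,2,2,3,1,3,1,0,0,3,0] -> 21 nonzero

Answer: 21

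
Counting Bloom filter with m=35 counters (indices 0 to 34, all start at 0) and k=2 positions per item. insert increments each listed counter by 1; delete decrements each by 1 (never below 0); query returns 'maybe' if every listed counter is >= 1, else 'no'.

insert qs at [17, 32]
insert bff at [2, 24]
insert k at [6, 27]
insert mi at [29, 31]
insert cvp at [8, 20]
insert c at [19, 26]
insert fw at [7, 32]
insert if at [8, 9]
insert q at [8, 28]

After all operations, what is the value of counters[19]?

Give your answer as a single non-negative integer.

Step 1: insert qs at [17, 32] -> counters=[0,0,0,0,0,0,0,0,0,0,0,0,0,0,0,0,0,1,0,0,0,0,0,0,0,0,0,0,0,0,0,0,1,0,0]
Step 2: insert bff at [2, 24] -> counters=[0,0,1,0,0,0,0,0,0,0,0,0,0,0,0,0,0,1,0,0,0,0,0,0,1,0,0,0,0,0,0,0,1,0,0]
Step 3: insert k at [6, 27] -> counters=[0,0,1,0,0,0,1,0,0,0,0,0,0,0,0,0,0,1,0,0,0,0,0,0,1,0,0,1,0,0,0,0,1,0,0]
Step 4: insert mi at [29, 31] -> counters=[0,0,1,0,0,0,1,0,0,0,0,0,0,0,0,0,0,1,0,0,0,0,0,0,1,0,0,1,0,1,0,1,1,0,0]
Step 5: insert cvp at [8, 20] -> counters=[0,0,1,0,0,0,1,0,1,0,0,0,0,0,0,0,0,1,0,0,1,0,0,0,1,0,0,1,0,1,0,1,1,0,0]
Step 6: insert c at [19, 26] -> counters=[0,0,1,0,0,0,1,0,1,0,0,0,0,0,0,0,0,1,0,1,1,0,0,0,1,0,1,1,0,1,0,1,1,0,0]
Step 7: insert fw at [7, 32] -> counters=[0,0,1,0,0,0,1,1,1,0,0,0,0,0,0,0,0,1,0,1,1,0,0,0,1,0,1,1,0,1,0,1,2,0,0]
Step 8: insert if at [8, 9] -> counters=[0,0,1,0,0,0,1,1,2,1,0,0,0,0,0,0,0,1,0,1,1,0,0,0,1,0,1,1,0,1,0,1,2,0,0]
Step 9: insert q at [8, 28] -> counters=[0,0,1,0,0,0,1,1,3,1,0,0,0,0,0,0,0,1,0,1,1,0,0,0,1,0,1,1,1,1,0,1,2,0,0]
Final counters=[0,0,1,0,0,0,1,1,3,1,0,0,0,0,0,0,0,1,0,1,1,0,0,0,1,0,1,1,1,1,0,1,2,0,0] -> counters[19]=1

Answer: 1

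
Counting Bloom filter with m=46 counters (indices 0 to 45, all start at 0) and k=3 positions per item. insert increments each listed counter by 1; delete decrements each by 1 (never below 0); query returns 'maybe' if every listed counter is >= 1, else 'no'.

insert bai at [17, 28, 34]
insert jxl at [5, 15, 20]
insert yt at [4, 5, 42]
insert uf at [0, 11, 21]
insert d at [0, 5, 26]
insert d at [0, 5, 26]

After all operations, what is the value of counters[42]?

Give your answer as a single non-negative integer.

Answer: 1

Derivation:
Step 1: insert bai at [17, 28, 34] -> counters=[0,0,0,0,0,0,0,0,0,0,0,0,0,0,0,0,0,1,0,0,0,0,0,0,0,0,0,0,1,0,0,0,0,0,1,0,0,0,0,0,0,0,0,0,0,0]
Step 2: insert jxl at [5, 15, 20] -> counters=[0,0,0,0,0,1,0,0,0,0,0,0,0,0,0,1,0,1,0,0,1,0,0,0,0,0,0,0,1,0,0,0,0,0,1,0,0,0,0,0,0,0,0,0,0,0]
Step 3: insert yt at [4, 5, 42] -> counters=[0,0,0,0,1,2,0,0,0,0,0,0,0,0,0,1,0,1,0,0,1,0,0,0,0,0,0,0,1,0,0,0,0,0,1,0,0,0,0,0,0,0,1,0,0,0]
Step 4: insert uf at [0, 11, 21] -> counters=[1,0,0,0,1,2,0,0,0,0,0,1,0,0,0,1,0,1,0,0,1,1,0,0,0,0,0,0,1,0,0,0,0,0,1,0,0,0,0,0,0,0,1,0,0,0]
Step 5: insert d at [0, 5, 26] -> counters=[2,0,0,0,1,3,0,0,0,0,0,1,0,0,0,1,0,1,0,0,1,1,0,0,0,0,1,0,1,0,0,0,0,0,1,0,0,0,0,0,0,0,1,0,0,0]
Step 6: insert d at [0, 5, 26] -> counters=[3,0,0,0,1,4,0,0,0,0,0,1,0,0,0,1,0,1,0,0,1,1,0,0,0,0,2,0,1,0,0,0,0,0,1,0,0,0,0,0,0,0,1,0,0,0]
Final counters=[3,0,0,0,1,4,0,0,0,0,0,1,0,0,0,1,0,1,0,0,1,1,0,0,0,0,2,0,1,0,0,0,0,0,1,0,0,0,0,0,0,0,1,0,0,0] -> counters[42]=1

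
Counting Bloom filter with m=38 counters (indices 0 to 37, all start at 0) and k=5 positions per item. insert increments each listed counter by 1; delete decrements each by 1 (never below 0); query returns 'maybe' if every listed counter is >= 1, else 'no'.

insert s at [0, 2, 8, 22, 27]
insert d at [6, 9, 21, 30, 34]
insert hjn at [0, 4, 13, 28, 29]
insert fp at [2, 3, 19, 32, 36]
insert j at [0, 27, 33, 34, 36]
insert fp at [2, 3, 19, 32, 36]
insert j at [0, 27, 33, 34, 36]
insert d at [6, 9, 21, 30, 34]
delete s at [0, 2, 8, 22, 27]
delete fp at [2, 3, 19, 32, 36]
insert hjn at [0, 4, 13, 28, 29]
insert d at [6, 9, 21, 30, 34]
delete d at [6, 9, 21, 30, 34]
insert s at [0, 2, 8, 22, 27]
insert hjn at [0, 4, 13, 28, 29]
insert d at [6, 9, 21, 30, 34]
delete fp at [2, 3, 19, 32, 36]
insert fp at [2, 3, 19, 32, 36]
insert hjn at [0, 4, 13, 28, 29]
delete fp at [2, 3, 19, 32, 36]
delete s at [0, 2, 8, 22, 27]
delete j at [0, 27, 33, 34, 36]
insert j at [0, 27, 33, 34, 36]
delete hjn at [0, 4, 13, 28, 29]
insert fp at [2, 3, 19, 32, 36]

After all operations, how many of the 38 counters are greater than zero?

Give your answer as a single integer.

Step 1: insert s at [0, 2, 8, 22, 27] -> counters=[1,0,1,0,0,0,0,0,1,0,0,0,0,0,0,0,0,0,0,0,0,0,1,0,0,0,0,1,0,0,0,0,0,0,0,0,0,0]
Step 2: insert d at [6, 9, 21, 30, 34] -> counters=[1,0,1,0,0,0,1,0,1,1,0,0,0,0,0,0,0,0,0,0,0,1,1,0,0,0,0,1,0,0,1,0,0,0,1,0,0,0]
Step 3: insert hjn at [0, 4, 13, 28, 29] -> counters=[2,0,1,0,1,0,1,0,1,1,0,0,0,1,0,0,0,0,0,0,0,1,1,0,0,0,0,1,1,1,1,0,0,0,1,0,0,0]
Step 4: insert fp at [2, 3, 19, 32, 36] -> counters=[2,0,2,1,1,0,1,0,1,1,0,0,0,1,0,0,0,0,0,1,0,1,1,0,0,0,0,1,1,1,1,0,1,0,1,0,1,0]
Step 5: insert j at [0, 27, 33, 34, 36] -> counters=[3,0,2,1,1,0,1,0,1,1,0,0,0,1,0,0,0,0,0,1,0,1,1,0,0,0,0,2,1,1,1,0,1,1,2,0,2,0]
Step 6: insert fp at [2, 3, 19, 32, 36] -> counters=[3,0,3,2,1,0,1,0,1,1,0,0,0,1,0,0,0,0,0,2,0,1,1,0,0,0,0,2,1,1,1,0,2,1,2,0,3,0]
Step 7: insert j at [0, 27, 33, 34, 36] -> counters=[4,0,3,2,1,0,1,0,1,1,0,0,0,1,0,0,0,0,0,2,0,1,1,0,0,0,0,3,1,1,1,0,2,2,3,0,4,0]
Step 8: insert d at [6, 9, 21, 30, 34] -> counters=[4,0,3,2,1,0,2,0,1,2,0,0,0,1,0,0,0,0,0,2,0,2,1,0,0,0,0,3,1,1,2,0,2,2,4,0,4,0]
Step 9: delete s at [0, 2, 8, 22, 27] -> counters=[3,0,2,2,1,0,2,0,0,2,0,0,0,1,0,0,0,0,0,2,0,2,0,0,0,0,0,2,1,1,2,0,2,2,4,0,4,0]
Step 10: delete fp at [2, 3, 19, 32, 36] -> counters=[3,0,1,1,1,0,2,0,0,2,0,0,0,1,0,0,0,0,0,1,0,2,0,0,0,0,0,2,1,1,2,0,1,2,4,0,3,0]
Step 11: insert hjn at [0, 4, 13, 28, 29] -> counters=[4,0,1,1,2,0,2,0,0,2,0,0,0,2,0,0,0,0,0,1,0,2,0,0,0,0,0,2,2,2,2,0,1,2,4,0,3,0]
Step 12: insert d at [6, 9, 21, 30, 34] -> counters=[4,0,1,1,2,0,3,0,0,3,0,0,0,2,0,0,0,0,0,1,0,3,0,0,0,0,0,2,2,2,3,0,1,2,5,0,3,0]
Step 13: delete d at [6, 9, 21, 30, 34] -> counters=[4,0,1,1,2,0,2,0,0,2,0,0,0,2,0,0,0,0,0,1,0,2,0,0,0,0,0,2,2,2,2,0,1,2,4,0,3,0]
Step 14: insert s at [0, 2, 8, 22, 27] -> counters=[5,0,2,1,2,0,2,0,1,2,0,0,0,2,0,0,0,0,0,1,0,2,1,0,0,0,0,3,2,2,2,0,1,2,4,0,3,0]
Step 15: insert hjn at [0, 4, 13, 28, 29] -> counters=[6,0,2,1,3,0,2,0,1,2,0,0,0,3,0,0,0,0,0,1,0,2,1,0,0,0,0,3,3,3,2,0,1,2,4,0,3,0]
Step 16: insert d at [6, 9, 21, 30, 34] -> counters=[6,0,2,1,3,0,3,0,1,3,0,0,0,3,0,0,0,0,0,1,0,3,1,0,0,0,0,3,3,3,3,0,1,2,5,0,3,0]
Step 17: delete fp at [2, 3, 19, 32, 36] -> counters=[6,0,1,0,3,0,3,0,1,3,0,0,0,3,0,0,0,0,0,0,0,3,1,0,0,0,0,3,3,3,3,0,0,2,5,0,2,0]
Step 18: insert fp at [2, 3, 19, 32, 36] -> counters=[6,0,2,1,3,0,3,0,1,3,0,0,0,3,0,0,0,0,0,1,0,3,1,0,0,0,0,3,3,3,3,0,1,2,5,0,3,0]
Step 19: insert hjn at [0, 4, 13, 28, 29] -> counters=[7,0,2,1,4,0,3,0,1,3,0,0,0,4,0,0,0,0,0,1,0,3,1,0,0,0,0,3,4,4,3,0,1,2,5,0,3,0]
Step 20: delete fp at [2, 3, 19, 32, 36] -> counters=[7,0,1,0,4,0,3,0,1,3,0,0,0,4,0,0,0,0,0,0,0,3,1,0,0,0,0,3,4,4,3,0,0,2,5,0,2,0]
Step 21: delete s at [0, 2, 8, 22, 27] -> counters=[6,0,0,0,4,0,3,0,0,3,0,0,0,4,0,0,0,0,0,0,0,3,0,0,0,0,0,2,4,4,3,0,0,2,5,0,2,0]
Step 22: delete j at [0, 27, 33, 34, 36] -> counters=[5,0,0,0,4,0,3,0,0,3,0,0,0,4,0,0,0,0,0,0,0,3,0,0,0,0,0,1,4,4,3,0,0,1,4,0,1,0]
Step 23: insert j at [0, 27, 33, 34, 36] -> counters=[6,0,0,0,4,0,3,0,0,3,0,0,0,4,0,0,0,0,0,0,0,3,0,0,0,0,0,2,4,4,3,0,0,2,5,0,2,0]
Step 24: delete hjn at [0, 4, 13, 28, 29] -> counters=[5,0,0,0,3,0,3,0,0,3,0,0,0,3,0,0,0,0,0,0,0,3,0,0,0,0,0,2,3,3,3,0,0,2,5,0,2,0]
Step 25: insert fp at [2, 3, 19, 32, 36] -> counters=[5,0,1,1,3,0,3,0,0,3,0,0,0,3,0,0,0,0,0,1,0,3,0,0,0,0,0,2,3,3,3,0,1,2,5,0,3,0]
Final counters=[5,0,1,1,3,0,3,0,0,3,0,0,0,3,0,0,0,0,0,1,0,3,0,0,0,0,0,2,3,3,3,0,1,2,5,0,3,0] -> 17 nonzero

Answer: 17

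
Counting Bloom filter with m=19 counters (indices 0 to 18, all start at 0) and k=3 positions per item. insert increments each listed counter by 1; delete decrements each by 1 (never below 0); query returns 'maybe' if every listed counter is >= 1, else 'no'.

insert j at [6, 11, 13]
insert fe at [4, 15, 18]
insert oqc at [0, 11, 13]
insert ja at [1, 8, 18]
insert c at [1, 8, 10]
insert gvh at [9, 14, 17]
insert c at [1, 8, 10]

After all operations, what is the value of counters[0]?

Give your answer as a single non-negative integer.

Answer: 1

Derivation:
Step 1: insert j at [6, 11, 13] -> counters=[0,0,0,0,0,0,1,0,0,0,0,1,0,1,0,0,0,0,0]
Step 2: insert fe at [4, 15, 18] -> counters=[0,0,0,0,1,0,1,0,0,0,0,1,0,1,0,1,0,0,1]
Step 3: insert oqc at [0, 11, 13] -> counters=[1,0,0,0,1,0,1,0,0,0,0,2,0,2,0,1,0,0,1]
Step 4: insert ja at [1, 8, 18] -> counters=[1,1,0,0,1,0,1,0,1,0,0,2,0,2,0,1,0,0,2]
Step 5: insert c at [1, 8, 10] -> counters=[1,2,0,0,1,0,1,0,2,0,1,2,0,2,0,1,0,0,2]
Step 6: insert gvh at [9, 14, 17] -> counters=[1,2,0,0,1,0,1,0,2,1,1,2,0,2,1,1,0,1,2]
Step 7: insert c at [1, 8, 10] -> counters=[1,3,0,0,1,0,1,0,3,1,2,2,0,2,1,1,0,1,2]
Final counters=[1,3,0,0,1,0,1,0,3,1,2,2,0,2,1,1,0,1,2] -> counters[0]=1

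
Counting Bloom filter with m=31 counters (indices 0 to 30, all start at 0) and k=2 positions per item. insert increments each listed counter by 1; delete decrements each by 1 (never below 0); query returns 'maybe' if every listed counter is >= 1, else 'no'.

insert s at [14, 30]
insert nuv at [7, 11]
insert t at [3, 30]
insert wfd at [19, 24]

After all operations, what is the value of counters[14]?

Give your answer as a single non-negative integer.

Answer: 1

Derivation:
Step 1: insert s at [14, 30] -> counters=[0,0,0,0,0,0,0,0,0,0,0,0,0,0,1,0,0,0,0,0,0,0,0,0,0,0,0,0,0,0,1]
Step 2: insert nuv at [7, 11] -> counters=[0,0,0,0,0,0,0,1,0,0,0,1,0,0,1,0,0,0,0,0,0,0,0,0,0,0,0,0,0,0,1]
Step 3: insert t at [3, 30] -> counters=[0,0,0,1,0,0,0,1,0,0,0,1,0,0,1,0,0,0,0,0,0,0,0,0,0,0,0,0,0,0,2]
Step 4: insert wfd at [19, 24] -> counters=[0,0,0,1,0,0,0,1,0,0,0,1,0,0,1,0,0,0,0,1,0,0,0,0,1,0,0,0,0,0,2]
Final counters=[0,0,0,1,0,0,0,1,0,0,0,1,0,0,1,0,0,0,0,1,0,0,0,0,1,0,0,0,0,0,2] -> counters[14]=1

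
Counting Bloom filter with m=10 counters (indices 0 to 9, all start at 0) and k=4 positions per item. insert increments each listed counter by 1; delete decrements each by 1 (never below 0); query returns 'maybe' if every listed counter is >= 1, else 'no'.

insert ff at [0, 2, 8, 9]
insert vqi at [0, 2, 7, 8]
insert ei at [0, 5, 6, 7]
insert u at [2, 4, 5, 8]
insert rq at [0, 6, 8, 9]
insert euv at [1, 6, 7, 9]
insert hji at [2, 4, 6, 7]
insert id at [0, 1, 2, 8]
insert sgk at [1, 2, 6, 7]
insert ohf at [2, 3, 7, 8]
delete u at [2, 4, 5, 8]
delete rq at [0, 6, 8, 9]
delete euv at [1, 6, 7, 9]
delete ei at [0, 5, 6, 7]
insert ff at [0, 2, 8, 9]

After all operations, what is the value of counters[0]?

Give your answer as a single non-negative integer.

Step 1: insert ff at [0, 2, 8, 9] -> counters=[1,0,1,0,0,0,0,0,1,1]
Step 2: insert vqi at [0, 2, 7, 8] -> counters=[2,0,2,0,0,0,0,1,2,1]
Step 3: insert ei at [0, 5, 6, 7] -> counters=[3,0,2,0,0,1,1,2,2,1]
Step 4: insert u at [2, 4, 5, 8] -> counters=[3,0,3,0,1,2,1,2,3,1]
Step 5: insert rq at [0, 6, 8, 9] -> counters=[4,0,3,0,1,2,2,2,4,2]
Step 6: insert euv at [1, 6, 7, 9] -> counters=[4,1,3,0,1,2,3,3,4,3]
Step 7: insert hji at [2, 4, 6, 7] -> counters=[4,1,4,0,2,2,4,4,4,3]
Step 8: insert id at [0, 1, 2, 8] -> counters=[5,2,5,0,2,2,4,4,5,3]
Step 9: insert sgk at [1, 2, 6, 7] -> counters=[5,3,6,0,2,2,5,5,5,3]
Step 10: insert ohf at [2, 3, 7, 8] -> counters=[5,3,7,1,2,2,5,6,6,3]
Step 11: delete u at [2, 4, 5, 8] -> counters=[5,3,6,1,1,1,5,6,5,3]
Step 12: delete rq at [0, 6, 8, 9] -> counters=[4,3,6,1,1,1,4,6,4,2]
Step 13: delete euv at [1, 6, 7, 9] -> counters=[4,2,6,1,1,1,3,5,4,1]
Step 14: delete ei at [0, 5, 6, 7] -> counters=[3,2,6,1,1,0,2,4,4,1]
Step 15: insert ff at [0, 2, 8, 9] -> counters=[4,2,7,1,1,0,2,4,5,2]
Final counters=[4,2,7,1,1,0,2,4,5,2] -> counters[0]=4

Answer: 4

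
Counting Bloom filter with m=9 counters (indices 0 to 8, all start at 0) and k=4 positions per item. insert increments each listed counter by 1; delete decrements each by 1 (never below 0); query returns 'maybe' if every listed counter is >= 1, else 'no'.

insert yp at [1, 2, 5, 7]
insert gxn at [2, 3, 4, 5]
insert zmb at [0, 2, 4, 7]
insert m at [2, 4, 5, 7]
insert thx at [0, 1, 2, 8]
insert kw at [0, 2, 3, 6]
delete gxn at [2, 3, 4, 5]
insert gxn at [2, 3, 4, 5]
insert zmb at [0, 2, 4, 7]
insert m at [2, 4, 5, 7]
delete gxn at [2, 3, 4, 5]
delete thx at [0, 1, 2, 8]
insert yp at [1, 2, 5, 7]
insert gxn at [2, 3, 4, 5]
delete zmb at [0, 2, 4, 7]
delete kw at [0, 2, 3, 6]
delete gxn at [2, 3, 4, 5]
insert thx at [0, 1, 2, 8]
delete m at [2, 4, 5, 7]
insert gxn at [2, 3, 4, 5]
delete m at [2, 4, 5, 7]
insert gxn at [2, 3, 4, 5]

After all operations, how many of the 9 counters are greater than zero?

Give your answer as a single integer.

Answer: 8

Derivation:
Step 1: insert yp at [1, 2, 5, 7] -> counters=[0,1,1,0,0,1,0,1,0]
Step 2: insert gxn at [2, 3, 4, 5] -> counters=[0,1,2,1,1,2,0,1,0]
Step 3: insert zmb at [0, 2, 4, 7] -> counters=[1,1,3,1,2,2,0,2,0]
Step 4: insert m at [2, 4, 5, 7] -> counters=[1,1,4,1,3,3,0,3,0]
Step 5: insert thx at [0, 1, 2, 8] -> counters=[2,2,5,1,3,3,0,3,1]
Step 6: insert kw at [0, 2, 3, 6] -> counters=[3,2,6,2,3,3,1,3,1]
Step 7: delete gxn at [2, 3, 4, 5] -> counters=[3,2,5,1,2,2,1,3,1]
Step 8: insert gxn at [2, 3, 4, 5] -> counters=[3,2,6,2,3,3,1,3,1]
Step 9: insert zmb at [0, 2, 4, 7] -> counters=[4,2,7,2,4,3,1,4,1]
Step 10: insert m at [2, 4, 5, 7] -> counters=[4,2,8,2,5,4,1,5,1]
Step 11: delete gxn at [2, 3, 4, 5] -> counters=[4,2,7,1,4,3,1,5,1]
Step 12: delete thx at [0, 1, 2, 8] -> counters=[3,1,6,1,4,3,1,5,0]
Step 13: insert yp at [1, 2, 5, 7] -> counters=[3,2,7,1,4,4,1,6,0]
Step 14: insert gxn at [2, 3, 4, 5] -> counters=[3,2,8,2,5,5,1,6,0]
Step 15: delete zmb at [0, 2, 4, 7] -> counters=[2,2,7,2,4,5,1,5,0]
Step 16: delete kw at [0, 2, 3, 6] -> counters=[1,2,6,1,4,5,0,5,0]
Step 17: delete gxn at [2, 3, 4, 5] -> counters=[1,2,5,0,3,4,0,5,0]
Step 18: insert thx at [0, 1, 2, 8] -> counters=[2,3,6,0,3,4,0,5,1]
Step 19: delete m at [2, 4, 5, 7] -> counters=[2,3,5,0,2,3,0,4,1]
Step 20: insert gxn at [2, 3, 4, 5] -> counters=[2,3,6,1,3,4,0,4,1]
Step 21: delete m at [2, 4, 5, 7] -> counters=[2,3,5,1,2,3,0,3,1]
Step 22: insert gxn at [2, 3, 4, 5] -> counters=[2,3,6,2,3,4,0,3,1]
Final counters=[2,3,6,2,3,4,0,3,1] -> 8 nonzero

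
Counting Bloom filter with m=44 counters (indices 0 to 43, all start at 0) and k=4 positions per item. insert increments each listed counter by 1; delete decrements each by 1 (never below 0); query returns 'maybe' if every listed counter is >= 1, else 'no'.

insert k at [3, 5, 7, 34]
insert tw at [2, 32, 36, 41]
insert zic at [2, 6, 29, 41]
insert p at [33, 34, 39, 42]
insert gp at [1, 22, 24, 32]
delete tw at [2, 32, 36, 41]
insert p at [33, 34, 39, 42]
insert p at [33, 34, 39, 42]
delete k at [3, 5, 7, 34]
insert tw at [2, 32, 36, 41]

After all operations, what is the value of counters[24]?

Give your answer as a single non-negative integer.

Answer: 1

Derivation:
Step 1: insert k at [3, 5, 7, 34] -> counters=[0,0,0,1,0,1,0,1,0,0,0,0,0,0,0,0,0,0,0,0,0,0,0,0,0,0,0,0,0,0,0,0,0,0,1,0,0,0,0,0,0,0,0,0]
Step 2: insert tw at [2, 32, 36, 41] -> counters=[0,0,1,1,0,1,0,1,0,0,0,0,0,0,0,0,0,0,0,0,0,0,0,0,0,0,0,0,0,0,0,0,1,0,1,0,1,0,0,0,0,1,0,0]
Step 3: insert zic at [2, 6, 29, 41] -> counters=[0,0,2,1,0,1,1,1,0,0,0,0,0,0,0,0,0,0,0,0,0,0,0,0,0,0,0,0,0,1,0,0,1,0,1,0,1,0,0,0,0,2,0,0]
Step 4: insert p at [33, 34, 39, 42] -> counters=[0,0,2,1,0,1,1,1,0,0,0,0,0,0,0,0,0,0,0,0,0,0,0,0,0,0,0,0,0,1,0,0,1,1,2,0,1,0,0,1,0,2,1,0]
Step 5: insert gp at [1, 22, 24, 32] -> counters=[0,1,2,1,0,1,1,1,0,0,0,0,0,0,0,0,0,0,0,0,0,0,1,0,1,0,0,0,0,1,0,0,2,1,2,0,1,0,0,1,0,2,1,0]
Step 6: delete tw at [2, 32, 36, 41] -> counters=[0,1,1,1,0,1,1,1,0,0,0,0,0,0,0,0,0,0,0,0,0,0,1,0,1,0,0,0,0,1,0,0,1,1,2,0,0,0,0,1,0,1,1,0]
Step 7: insert p at [33, 34, 39, 42] -> counters=[0,1,1,1,0,1,1,1,0,0,0,0,0,0,0,0,0,0,0,0,0,0,1,0,1,0,0,0,0,1,0,0,1,2,3,0,0,0,0,2,0,1,2,0]
Step 8: insert p at [33, 34, 39, 42] -> counters=[0,1,1,1,0,1,1,1,0,0,0,0,0,0,0,0,0,0,0,0,0,0,1,0,1,0,0,0,0,1,0,0,1,3,4,0,0,0,0,3,0,1,3,0]
Step 9: delete k at [3, 5, 7, 34] -> counters=[0,1,1,0,0,0,1,0,0,0,0,0,0,0,0,0,0,0,0,0,0,0,1,0,1,0,0,0,0,1,0,0,1,3,3,0,0,0,0,3,0,1,3,0]
Step 10: insert tw at [2, 32, 36, 41] -> counters=[0,1,2,0,0,0,1,0,0,0,0,0,0,0,0,0,0,0,0,0,0,0,1,0,1,0,0,0,0,1,0,0,2,3,3,0,1,0,0,3,0,2,3,0]
Final counters=[0,1,2,0,0,0,1,0,0,0,0,0,0,0,0,0,0,0,0,0,0,0,1,0,1,0,0,0,0,1,0,0,2,3,3,0,1,0,0,3,0,2,3,0] -> counters[24]=1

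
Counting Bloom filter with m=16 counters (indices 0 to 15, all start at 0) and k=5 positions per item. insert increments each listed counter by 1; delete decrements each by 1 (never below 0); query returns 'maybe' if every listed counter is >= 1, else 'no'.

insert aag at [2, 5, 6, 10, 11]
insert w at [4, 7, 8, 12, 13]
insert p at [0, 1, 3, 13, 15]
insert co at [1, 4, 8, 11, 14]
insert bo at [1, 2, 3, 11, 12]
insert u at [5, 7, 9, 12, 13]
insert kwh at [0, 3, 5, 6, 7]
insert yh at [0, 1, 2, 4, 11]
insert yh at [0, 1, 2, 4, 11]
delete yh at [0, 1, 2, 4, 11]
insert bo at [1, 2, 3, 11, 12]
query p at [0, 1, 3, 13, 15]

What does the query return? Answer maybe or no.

Answer: maybe

Derivation:
Step 1: insert aag at [2, 5, 6, 10, 11] -> counters=[0,0,1,0,0,1,1,0,0,0,1,1,0,0,0,0]
Step 2: insert w at [4, 7, 8, 12, 13] -> counters=[0,0,1,0,1,1,1,1,1,0,1,1,1,1,0,0]
Step 3: insert p at [0, 1, 3, 13, 15] -> counters=[1,1,1,1,1,1,1,1,1,0,1,1,1,2,0,1]
Step 4: insert co at [1, 4, 8, 11, 14] -> counters=[1,2,1,1,2,1,1,1,2,0,1,2,1,2,1,1]
Step 5: insert bo at [1, 2, 3, 11, 12] -> counters=[1,3,2,2,2,1,1,1,2,0,1,3,2,2,1,1]
Step 6: insert u at [5, 7, 9, 12, 13] -> counters=[1,3,2,2,2,2,1,2,2,1,1,3,3,3,1,1]
Step 7: insert kwh at [0, 3, 5, 6, 7] -> counters=[2,3,2,3,2,3,2,3,2,1,1,3,3,3,1,1]
Step 8: insert yh at [0, 1, 2, 4, 11] -> counters=[3,4,3,3,3,3,2,3,2,1,1,4,3,3,1,1]
Step 9: insert yh at [0, 1, 2, 4, 11] -> counters=[4,5,4,3,4,3,2,3,2,1,1,5,3,3,1,1]
Step 10: delete yh at [0, 1, 2, 4, 11] -> counters=[3,4,3,3,3,3,2,3,2,1,1,4,3,3,1,1]
Step 11: insert bo at [1, 2, 3, 11, 12] -> counters=[3,5,4,4,3,3,2,3,2,1,1,5,4,3,1,1]
Query p: check counters[0]=3 counters[1]=5 counters[3]=4 counters[13]=3 counters[15]=1 -> maybe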